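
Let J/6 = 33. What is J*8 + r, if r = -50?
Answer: 1534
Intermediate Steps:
J = 198 (J = 6*33 = 198)
J*8 + r = 198*8 - 50 = 1584 - 50 = 1534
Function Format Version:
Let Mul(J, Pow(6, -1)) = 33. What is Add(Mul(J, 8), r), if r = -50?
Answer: 1534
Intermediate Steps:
J = 198 (J = Mul(6, 33) = 198)
Add(Mul(J, 8), r) = Add(Mul(198, 8), -50) = Add(1584, -50) = 1534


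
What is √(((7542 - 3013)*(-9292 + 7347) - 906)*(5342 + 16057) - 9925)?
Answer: I*√188521155514 ≈ 4.3419e+5*I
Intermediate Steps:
√(((7542 - 3013)*(-9292 + 7347) - 906)*(5342 + 16057) - 9925) = √((4529*(-1945) - 906)*21399 - 9925) = √((-8808905 - 906)*21399 - 9925) = √(-8809811*21399 - 9925) = √(-188521145589 - 9925) = √(-188521155514) = I*√188521155514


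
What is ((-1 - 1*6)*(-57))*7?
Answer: 2793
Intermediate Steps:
((-1 - 1*6)*(-57))*7 = ((-1 - 6)*(-57))*7 = -7*(-57)*7 = 399*7 = 2793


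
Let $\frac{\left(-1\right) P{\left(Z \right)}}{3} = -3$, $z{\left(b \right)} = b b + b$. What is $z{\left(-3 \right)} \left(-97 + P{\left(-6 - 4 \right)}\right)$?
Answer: $-528$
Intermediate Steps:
$z{\left(b \right)} = b + b^{2}$ ($z{\left(b \right)} = b^{2} + b = b + b^{2}$)
$P{\left(Z \right)} = 9$ ($P{\left(Z \right)} = \left(-3\right) \left(-3\right) = 9$)
$z{\left(-3 \right)} \left(-97 + P{\left(-6 - 4 \right)}\right) = - 3 \left(1 - 3\right) \left(-97 + 9\right) = \left(-3\right) \left(-2\right) \left(-88\right) = 6 \left(-88\right) = -528$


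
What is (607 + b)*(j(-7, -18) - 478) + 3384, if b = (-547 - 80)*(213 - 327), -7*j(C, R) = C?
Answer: -34381161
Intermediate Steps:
j(C, R) = -C/7
b = 71478 (b = -627*(-114) = 71478)
(607 + b)*(j(-7, -18) - 478) + 3384 = (607 + 71478)*(-1/7*(-7) - 478) + 3384 = 72085*(1 - 478) + 3384 = 72085*(-477) + 3384 = -34384545 + 3384 = -34381161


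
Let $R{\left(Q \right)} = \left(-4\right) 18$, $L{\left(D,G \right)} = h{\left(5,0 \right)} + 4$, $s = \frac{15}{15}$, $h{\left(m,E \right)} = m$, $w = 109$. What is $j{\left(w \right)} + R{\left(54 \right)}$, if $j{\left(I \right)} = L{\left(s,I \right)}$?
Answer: $-63$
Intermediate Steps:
$s = 1$ ($s = 15 \cdot \frac{1}{15} = 1$)
$L{\left(D,G \right)} = 9$ ($L{\left(D,G \right)} = 5 + 4 = 9$)
$j{\left(I \right)} = 9$
$R{\left(Q \right)} = -72$
$j{\left(w \right)} + R{\left(54 \right)} = 9 - 72 = -63$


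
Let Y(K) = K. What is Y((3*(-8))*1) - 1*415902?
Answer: -415926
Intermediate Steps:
Y((3*(-8))*1) - 1*415902 = (3*(-8))*1 - 1*415902 = -24*1 - 415902 = -24 - 415902 = -415926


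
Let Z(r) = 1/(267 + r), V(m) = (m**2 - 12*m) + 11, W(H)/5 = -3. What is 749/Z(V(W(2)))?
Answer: 511567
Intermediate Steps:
W(H) = -15 (W(H) = 5*(-3) = -15)
V(m) = 11 + m**2 - 12*m
749/Z(V(W(2))) = 749/(1/(267 + (11 + (-15)**2 - 12*(-15)))) = 749/(1/(267 + (11 + 225 + 180))) = 749/(1/(267 + 416)) = 749/(1/683) = 749*683 = 511567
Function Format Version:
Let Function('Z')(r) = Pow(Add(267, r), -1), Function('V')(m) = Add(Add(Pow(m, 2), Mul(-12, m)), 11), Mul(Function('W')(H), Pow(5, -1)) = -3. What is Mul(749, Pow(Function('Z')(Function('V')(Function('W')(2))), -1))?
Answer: 511567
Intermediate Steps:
Function('W')(H) = -15 (Function('W')(H) = Mul(5, -3) = -15)
Function('V')(m) = Add(11, Pow(m, 2), Mul(-12, m))
Mul(749, Pow(Function('Z')(Function('V')(Function('W')(2))), -1)) = Mul(749, Pow(Pow(Add(267, Add(11, Pow(-15, 2), Mul(-12, -15))), -1), -1)) = Mul(749, Pow(Pow(Add(267, Add(11, 225, 180)), -1), -1)) = Mul(749, Pow(Pow(Add(267, 416), -1), -1)) = Mul(749, Pow(Pow(683, -1), -1)) = Mul(749, Pow(Rational(1, 683), -1)) = Mul(749, 683) = 511567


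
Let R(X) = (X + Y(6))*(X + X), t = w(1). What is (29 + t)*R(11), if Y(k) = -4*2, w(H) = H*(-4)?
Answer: 1650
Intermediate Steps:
w(H) = -4*H
t = -4 (t = -4*1 = -4)
Y(k) = -8
R(X) = 2*X*(-8 + X) (R(X) = (X - 8)*(X + X) = (-8 + X)*(2*X) = 2*X*(-8 + X))
(29 + t)*R(11) = (29 - 4)*(2*11*(-8 + 11)) = 25*(2*11*3) = 25*66 = 1650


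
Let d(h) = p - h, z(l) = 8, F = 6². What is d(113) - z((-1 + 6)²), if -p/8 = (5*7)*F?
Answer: -10201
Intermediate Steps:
F = 36
p = -10080 (p = -8*5*7*36 = -280*36 = -8*1260 = -10080)
d(h) = -10080 - h
d(113) - z((-1 + 6)²) = (-10080 - 1*113) - 1*8 = (-10080 - 113) - 8 = -10193 - 8 = -10201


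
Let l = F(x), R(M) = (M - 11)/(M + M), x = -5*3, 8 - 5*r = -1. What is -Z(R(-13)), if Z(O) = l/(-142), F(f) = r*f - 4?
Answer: -31/142 ≈ -0.21831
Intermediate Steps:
r = 9/5 (r = 8/5 - 1/5*(-1) = 8/5 + 1/5 = 9/5 ≈ 1.8000)
x = -15
R(M) = (-11 + M)/(2*M) (R(M) = (-11 + M)/((2*M)) = (-11 + M)*(1/(2*M)) = (-11 + M)/(2*M))
F(f) = -4 + 9*f/5 (F(f) = 9*f/5 - 4 = -4 + 9*f/5)
l = -31 (l = -4 + (9/5)*(-15) = -4 - 27 = -31)
Z(O) = 31/142 (Z(O) = -31/(-142) = -31*(-1/142) = 31/142)
-Z(R(-13)) = -1*31/142 = -31/142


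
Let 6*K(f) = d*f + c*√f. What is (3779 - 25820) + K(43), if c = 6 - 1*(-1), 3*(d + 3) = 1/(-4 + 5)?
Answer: -198541/9 + 7*√43/6 ≈ -22052.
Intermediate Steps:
d = -8/3 (d = -3 + 1/(3*(-4 + 5)) = -3 + (⅓)/1 = -3 + (⅓)*1 = -3 + ⅓ = -8/3 ≈ -2.6667)
c = 7 (c = 6 + 1 = 7)
K(f) = -4*f/9 + 7*√f/6 (K(f) = (-8*f/3 + 7*√f)/6 = (7*√f - 8*f/3)/6 = -4*f/9 + 7*√f/6)
(3779 - 25820) + K(43) = (3779 - 25820) + (-4/9*43 + 7*√43/6) = -22041 + (-172/9 + 7*√43/6) = -198541/9 + 7*√43/6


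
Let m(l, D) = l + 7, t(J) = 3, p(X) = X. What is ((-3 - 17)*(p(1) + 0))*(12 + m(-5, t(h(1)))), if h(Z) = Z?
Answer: -280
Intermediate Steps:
m(l, D) = 7 + l
((-3 - 17)*(p(1) + 0))*(12 + m(-5, t(h(1)))) = ((-3 - 17)*(1 + 0))*(12 + (7 - 5)) = (-20*1)*(12 + 2) = -20*14 = -280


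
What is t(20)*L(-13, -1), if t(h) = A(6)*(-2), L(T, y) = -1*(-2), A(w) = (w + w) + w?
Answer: -72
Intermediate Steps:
A(w) = 3*w (A(w) = 2*w + w = 3*w)
L(T, y) = 2
t(h) = -36 (t(h) = (3*6)*(-2) = 18*(-2) = -36)
t(20)*L(-13, -1) = -36*2 = -72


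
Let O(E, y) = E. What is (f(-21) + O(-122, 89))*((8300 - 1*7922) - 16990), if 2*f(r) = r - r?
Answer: 2026664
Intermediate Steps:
f(r) = 0 (f(r) = (r - r)/2 = (½)*0 = 0)
(f(-21) + O(-122, 89))*((8300 - 1*7922) - 16990) = (0 - 122)*((8300 - 1*7922) - 16990) = -122*((8300 - 7922) - 16990) = -122*(378 - 16990) = -122*(-16612) = 2026664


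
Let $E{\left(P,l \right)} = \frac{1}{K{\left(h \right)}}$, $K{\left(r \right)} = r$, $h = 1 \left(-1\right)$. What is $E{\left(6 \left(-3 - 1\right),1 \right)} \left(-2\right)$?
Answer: $2$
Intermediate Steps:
$h = -1$
$E{\left(P,l \right)} = -1$ ($E{\left(P,l \right)} = \frac{1}{-1} = -1$)
$E{\left(6 \left(-3 - 1\right),1 \right)} \left(-2\right) = \left(-1\right) \left(-2\right) = 2$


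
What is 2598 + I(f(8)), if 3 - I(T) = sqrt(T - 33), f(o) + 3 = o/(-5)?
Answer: 2601 - 2*I*sqrt(235)/5 ≈ 2601.0 - 6.1319*I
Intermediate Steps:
f(o) = -3 - o/5 (f(o) = -3 + o/(-5) = -3 + o*(-1/5) = -3 - o/5)
I(T) = 3 - sqrt(-33 + T) (I(T) = 3 - sqrt(T - 33) = 3 - sqrt(-33 + T))
2598 + I(f(8)) = 2598 + (3 - sqrt(-33 + (-3 - 1/5*8))) = 2598 + (3 - sqrt(-33 + (-3 - 8/5))) = 2598 + (3 - sqrt(-33 - 23/5)) = 2598 + (3 - sqrt(-188/5)) = 2598 + (3 - 2*I*sqrt(235)/5) = 2601 - 2*I*sqrt(235)/5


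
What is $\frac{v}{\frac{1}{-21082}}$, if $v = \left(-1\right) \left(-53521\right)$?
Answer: $-1128329722$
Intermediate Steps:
$v = 53521$
$\frac{v}{\frac{1}{-21082}} = \frac{53521}{\frac{1}{-21082}} = \frac{53521}{- \frac{1}{21082}} = 53521 \left(-21082\right) = -1128329722$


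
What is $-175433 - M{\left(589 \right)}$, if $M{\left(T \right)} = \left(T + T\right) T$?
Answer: $-869275$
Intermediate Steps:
$M{\left(T \right)} = 2 T^{2}$ ($M{\left(T \right)} = 2 T T = 2 T^{2}$)
$-175433 - M{\left(589 \right)} = -175433 - 2 \cdot 589^{2} = -175433 - 2 \cdot 346921 = -175433 - 693842 = -869275$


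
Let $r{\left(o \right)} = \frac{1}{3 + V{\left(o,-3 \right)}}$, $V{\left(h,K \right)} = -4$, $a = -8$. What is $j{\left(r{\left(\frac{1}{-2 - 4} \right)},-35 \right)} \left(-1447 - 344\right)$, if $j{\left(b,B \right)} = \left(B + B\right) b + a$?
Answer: $-111042$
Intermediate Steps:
$r{\left(o \right)} = -1$ ($r{\left(o \right)} = \frac{1}{3 - 4} = \frac{1}{-1} = -1$)
$j{\left(b,B \right)} = -8 + 2 B b$ ($j{\left(b,B \right)} = \left(B + B\right) b - 8 = 2 B b - 8 = -8 + 2 B b$)
$j{\left(r{\left(\frac{1}{-2 - 4} \right)},-35 \right)} \left(-1447 - 344\right) = \left(-8 + 2 \left(-35\right) \left(-1\right)\right) \left(-1447 - 344\right) = \left(-8 + 70\right) \left(-1791\right) = 62 \left(-1791\right) = -111042$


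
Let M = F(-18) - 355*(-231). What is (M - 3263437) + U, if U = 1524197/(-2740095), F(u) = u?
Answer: -8717476761947/2740095 ≈ -3.1815e+6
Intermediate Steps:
U = -1524197/2740095 (U = 1524197*(-1/2740095) = -1524197/2740095 ≈ -0.55626)
M = 81987 (M = -18 - 355*(-231) = -18 + 82005 = 81987)
(M - 3263437) + U = (81987 - 3263437) - 1524197/2740095 = -3181450 - 1524197/2740095 = -8717476761947/2740095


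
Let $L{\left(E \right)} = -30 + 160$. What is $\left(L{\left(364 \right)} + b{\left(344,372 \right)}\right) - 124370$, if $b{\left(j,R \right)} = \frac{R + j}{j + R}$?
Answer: $-124239$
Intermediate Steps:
$L{\left(E \right)} = 130$
$b{\left(j,R \right)} = 1$ ($b{\left(j,R \right)} = \frac{R + j}{R + j} = 1$)
$\left(L{\left(364 \right)} + b{\left(344,372 \right)}\right) - 124370 = \left(130 + 1\right) - 124370 = 131 - 124370 = -124239$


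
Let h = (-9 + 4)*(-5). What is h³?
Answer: 15625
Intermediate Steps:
h = 25 (h = -5*(-5) = 25)
h³ = 25³ = 15625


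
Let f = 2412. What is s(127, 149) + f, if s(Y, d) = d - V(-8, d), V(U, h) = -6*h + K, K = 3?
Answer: 3452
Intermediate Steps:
V(U, h) = 3 - 6*h (V(U, h) = -6*h + 3 = 3 - 6*h)
s(Y, d) = -3 + 7*d (s(Y, d) = d - (3 - 6*d) = d + (-3 + 6*d) = -3 + 7*d)
s(127, 149) + f = (-3 + 7*149) + 2412 = (-3 + 1043) + 2412 = 1040 + 2412 = 3452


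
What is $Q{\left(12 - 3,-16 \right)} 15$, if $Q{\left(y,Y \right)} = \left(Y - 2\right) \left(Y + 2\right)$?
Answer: $3780$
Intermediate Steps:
$Q{\left(y,Y \right)} = \left(-2 + Y\right) \left(2 + Y\right)$
$Q{\left(12 - 3,-16 \right)} 15 = \left(-4 + \left(-16\right)^{2}\right) 15 = \left(-4 + 256\right) 15 = 252 \cdot 15 = 3780$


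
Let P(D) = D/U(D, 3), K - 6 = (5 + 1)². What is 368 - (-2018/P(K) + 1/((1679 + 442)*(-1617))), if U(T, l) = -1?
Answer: 1097326924/3429657 ≈ 319.95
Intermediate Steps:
K = 42 (K = 6 + (5 + 1)² = 6 + 6² = 6 + 36 = 42)
P(D) = -D (P(D) = D/(-1) = D*(-1) = -D)
368 - (-2018/P(K) + 1/((1679 + 442)*(-1617))) = 368 - (-2018/((-1*42)) + 1/((1679 + 442)*(-1617))) = 368 - (-2018/(-42) - 1/1617/2121) = 368 - (-2018*(-1/42) + (1/2121)*(-1/1617)) = 368 - (1009/21 - 1/3429657) = 368 - 1*164786852/3429657 = 368 - 164786852/3429657 = 1097326924/3429657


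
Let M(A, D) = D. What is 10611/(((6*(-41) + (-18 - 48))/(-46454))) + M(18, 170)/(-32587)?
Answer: 2677149097873/1694524 ≈ 1.5799e+6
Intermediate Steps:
10611/(((6*(-41) + (-18 - 48))/(-46454))) + M(18, 170)/(-32587) = 10611/(((6*(-41) + (-18 - 48))/(-46454))) + 170/(-32587) = 10611/(((-246 - 66)*(-1/46454))) + 170*(-1/32587) = 10611/((-312*(-1/46454))) - 170/32587 = 10611/(156/23227) - 170/32587 = 10611*(23227/156) - 170/32587 = 82153899/52 - 170/32587 = 2677149097873/1694524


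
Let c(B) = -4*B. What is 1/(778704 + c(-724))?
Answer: 1/781600 ≈ 1.2794e-6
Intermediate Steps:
1/(778704 + c(-724)) = 1/(778704 - 4*(-724)) = 1/(778704 + 2896) = 1/781600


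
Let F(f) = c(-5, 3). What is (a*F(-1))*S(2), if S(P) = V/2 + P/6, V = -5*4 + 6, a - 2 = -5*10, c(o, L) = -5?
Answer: -1600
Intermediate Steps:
F(f) = -5
a = -48 (a = 2 - 5*10 = 2 - 50 = -48)
V = -14 (V = -20 + 6 = -14)
S(P) = -7 + P/6 (S(P) = -14/2 + P/6 = -14*½ + P*(⅙) = -7 + P/6)
(a*F(-1))*S(2) = (-48*(-5))*(-7 + (⅙)*2) = 240*(-7 + ⅓) = 240*(-20/3) = -1600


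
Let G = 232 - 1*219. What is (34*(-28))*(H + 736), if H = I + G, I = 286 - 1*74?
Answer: -914872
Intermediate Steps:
I = 212 (I = 286 - 74 = 212)
G = 13 (G = 232 - 219 = 13)
H = 225 (H = 212 + 13 = 225)
(34*(-28))*(H + 736) = (34*(-28))*(225 + 736) = -952*961 = -914872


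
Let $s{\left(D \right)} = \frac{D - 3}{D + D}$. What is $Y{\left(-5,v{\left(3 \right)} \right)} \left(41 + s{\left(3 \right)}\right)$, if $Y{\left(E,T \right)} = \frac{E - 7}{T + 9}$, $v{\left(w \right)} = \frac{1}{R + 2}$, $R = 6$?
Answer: $- \frac{3936}{73} \approx -53.918$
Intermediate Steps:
$v{\left(w \right)} = \frac{1}{8}$ ($v{\left(w \right)} = \frac{1}{6 + 2} = \frac{1}{8}$)
$s{\left(D \right)} = \frac{-3 + D}{2 D}$
$Y{\left(E,T \right)} = \frac{-7 + E}{9 + T}$
$Y{\left(-5,v{\left(3 \right)} \right)} \left(41 + s{\left(3 \right)}\right) = \frac{-7 - 5}{9 + \frac{1}{8}} \left(41 + \frac{-3 + 3}{2 \cdot 3}\right) = \frac{1}{\frac{73}{8}} \left(-12\right) \left(41 + \frac{1}{2} \cdot \frac{1}{3} \cdot 0\right) = \frac{8}{73} \left(-12\right) \left(41 + 0\right) = \left(- \frac{96}{73}\right) 41 = - \frac{3936}{73}$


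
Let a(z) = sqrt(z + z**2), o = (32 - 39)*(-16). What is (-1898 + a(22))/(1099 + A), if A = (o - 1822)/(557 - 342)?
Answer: -81614/46915 + 43*sqrt(506)/46915 ≈ -1.7190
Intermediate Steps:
o = 112 (o = -7*(-16) = 112)
A = -342/43 (A = (112 - 1822)/(557 - 342) = -1710/215 = -1710*1/215 = -342/43 ≈ -7.9535)
(-1898 + a(22))/(1099 + A) = (-1898 + sqrt(22*(1 + 22)))/(1099 - 342/43) = (-1898 + sqrt(22*23))/(46915/43) = (-1898 + sqrt(506))*(43/46915) = -81614/46915 + 43*sqrt(506)/46915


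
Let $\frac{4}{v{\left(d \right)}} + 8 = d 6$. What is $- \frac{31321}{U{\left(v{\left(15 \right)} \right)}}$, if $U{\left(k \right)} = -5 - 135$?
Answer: $\frac{31321}{140} \approx 223.72$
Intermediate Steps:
$v{\left(d \right)} = \frac{4}{-8 + 6 d}$ ($v{\left(d \right)} = \frac{4}{-8 + d 6} = \frac{4}{-8 + 6 d}$)
$U{\left(k \right)} = -140$
$- \frac{31321}{U{\left(v{\left(15 \right)} \right)}} = - \frac{31321}{-140} = \left(-31321\right) \left(- \frac{1}{140}\right) = \frac{31321}{140}$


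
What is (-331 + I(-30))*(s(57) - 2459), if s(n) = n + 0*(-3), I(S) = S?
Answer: 867122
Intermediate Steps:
s(n) = n (s(n) = n + 0 = n)
(-331 + I(-30))*(s(57) - 2459) = (-331 - 30)*(57 - 2459) = -361*(-2402) = 867122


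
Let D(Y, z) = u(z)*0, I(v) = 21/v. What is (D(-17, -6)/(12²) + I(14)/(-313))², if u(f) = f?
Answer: 9/391876 ≈ 2.2966e-5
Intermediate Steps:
D(Y, z) = 0 (D(Y, z) = z*0 = 0)
(D(-17, -6)/(12²) + I(14)/(-313))² = (0/(12²) + (21/14)/(-313))² = (0/144 + (21*(1/14))*(-1/313))² = (0*(1/144) + (3/2)*(-1/313))² = (0 - 3/626)² = (-3/626)² = 9/391876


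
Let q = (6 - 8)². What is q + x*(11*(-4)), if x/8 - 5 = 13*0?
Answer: -1756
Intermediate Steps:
x = 40 (x = 40 + 8*(13*0) = 40 + 8*0 = 40 + 0 = 40)
q = 4 (q = (-2)² = 4)
q + x*(11*(-4)) = 4 + 40*(11*(-4)) = 4 + 40*(-44) = 4 - 1760 = -1756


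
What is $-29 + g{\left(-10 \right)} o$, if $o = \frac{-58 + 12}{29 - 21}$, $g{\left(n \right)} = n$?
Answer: $\frac{57}{2} \approx 28.5$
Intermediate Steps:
$o = - \frac{23}{4}$ ($o = - \frac{46}{8} = \left(-46\right) \frac{1}{8} = - \frac{23}{4} \approx -5.75$)
$-29 + g{\left(-10 \right)} o = -29 - - \frac{115}{2} = -29 + \frac{115}{2} = \frac{57}{2}$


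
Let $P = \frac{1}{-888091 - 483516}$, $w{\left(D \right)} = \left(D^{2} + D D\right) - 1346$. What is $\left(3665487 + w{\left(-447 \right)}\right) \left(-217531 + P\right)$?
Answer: $- \frac{1212491753523153362}{1371607} \approx -8.8399 \cdot 10^{11}$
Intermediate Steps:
$w{\left(D \right)} = -1346 + 2 D^{2}$ ($w{\left(D \right)} = \left(D^{2} + D^{2}\right) - 1346 = 2 D^{2} - 1346 = -1346 + 2 D^{2}$)
$P = - \frac{1}{1371607}$ ($P = \frac{1}{-1371607} = - \frac{1}{1371607} \approx -7.2907 \cdot 10^{-7}$)
$\left(3665487 + w{\left(-447 \right)}\right) \left(-217531 + P\right) = \left(3665487 - \left(1346 - 2 \left(-447\right)^{2}\right)\right) \left(-217531 - \frac{1}{1371607}\right) = \left(3665487 + \left(-1346 + 2 \cdot 199809\right)\right) \left(- \frac{298367042318}{1371607}\right) = \left(3665487 + \left(-1346 + 399618\right)\right) \left(- \frac{298367042318}{1371607}\right) = \left(3665487 + 398272\right) \left(- \frac{298367042318}{1371607}\right) = 4063759 \left(- \frac{298367042318}{1371607}\right) = - \frac{1212491753523153362}{1371607}$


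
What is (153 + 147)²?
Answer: 90000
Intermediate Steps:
(153 + 147)² = 300² = 90000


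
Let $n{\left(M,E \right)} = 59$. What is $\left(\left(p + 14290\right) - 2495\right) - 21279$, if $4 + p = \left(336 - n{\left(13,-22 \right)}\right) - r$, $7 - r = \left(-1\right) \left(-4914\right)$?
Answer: $-4304$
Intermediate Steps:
$r = -4907$ ($r = 7 - \left(-1\right) \left(-4914\right) = 7 - 4914 = -4907$)
$p = 5180$ ($p = -4 + \left(\left(336 - 59\right) - -4907\right) = -4 + \left(\left(336 - 59\right) + 4907\right) = -4 + \left(277 + 4907\right) = -4 + 5184 = 5180$)
$\left(\left(p + 14290\right) - 2495\right) - 21279 = \left(\left(5180 + 14290\right) - 2495\right) - 21279 = \left(19470 - 2495\right) - 21279 = 16975 - 21279 = -4304$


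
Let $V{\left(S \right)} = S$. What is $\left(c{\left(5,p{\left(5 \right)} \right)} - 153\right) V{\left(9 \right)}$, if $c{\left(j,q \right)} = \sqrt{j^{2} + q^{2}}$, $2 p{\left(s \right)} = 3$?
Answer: $-1377 + \frac{9 \sqrt{109}}{2} \approx -1330.0$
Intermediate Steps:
$p{\left(s \right)} = \frac{3}{2}$ ($p{\left(s \right)} = \frac{1}{2} \cdot 3 = \frac{3}{2}$)
$\left(c{\left(5,p{\left(5 \right)} \right)} - 153\right) V{\left(9 \right)} = \left(\sqrt{5^{2} + \left(\frac{3}{2}\right)^{2}} - 153\right) 9 = \left(\sqrt{25 + \frac{9}{4}} - 153\right) 9 = \left(\sqrt{\frac{109}{4}} - 153\right) 9 = \left(\frac{\sqrt{109}}{2} - 153\right) 9 = \left(-153 + \frac{\sqrt{109}}{2}\right) 9 = -1377 + \frac{9 \sqrt{109}}{2}$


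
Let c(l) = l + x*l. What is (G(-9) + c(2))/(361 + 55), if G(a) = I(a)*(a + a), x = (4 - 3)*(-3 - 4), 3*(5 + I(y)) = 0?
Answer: 3/16 ≈ 0.18750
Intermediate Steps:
I(y) = -5 (I(y) = -5 + (⅓)*0 = -5 + 0 = -5)
x = -7 (x = 1*(-7) = -7)
G(a) = -10*a (G(a) = -5*(a + a) = -10*a)
c(l) = -6*l (c(l) = l - 7*l = -6*l)
(G(-9) + c(2))/(361 + 55) = (-10*(-9) - 6*2)/(361 + 55) = (90 - 12)/416 = 78*(1/416) = 3/16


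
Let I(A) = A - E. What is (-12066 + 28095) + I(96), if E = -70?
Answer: 16195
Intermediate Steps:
I(A) = 70 + A (I(A) = A - 1*(-70) = A + 70 = 70 + A)
(-12066 + 28095) + I(96) = (-12066 + 28095) + (70 + 96) = 16029 + 166 = 16195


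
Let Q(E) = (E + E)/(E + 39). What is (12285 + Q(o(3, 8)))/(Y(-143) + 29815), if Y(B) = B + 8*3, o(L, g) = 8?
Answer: 577411/1395712 ≈ 0.41370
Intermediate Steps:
Q(E) = 2*E/(39 + E) (Q(E) = (2*E)/(39 + E) = 2*E/(39 + E))
Y(B) = 24 + B (Y(B) = B + 24 = 24 + B)
(12285 + Q(o(3, 8)))/(Y(-143) + 29815) = (12285 + 2*8/(39 + 8))/((24 - 143) + 29815) = (12285 + 2*8/47)/(-119 + 29815) = (12285 + 2*8*(1/47))/29696 = (12285 + 16/47)*(1/29696) = (577411/47)*(1/29696) = 577411/1395712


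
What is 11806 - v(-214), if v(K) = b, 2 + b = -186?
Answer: 11994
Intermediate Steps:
b = -188 (b = -2 - 186 = -188)
v(K) = -188
11806 - v(-214) = 11806 - 1*(-188) = 11806 + 188 = 11994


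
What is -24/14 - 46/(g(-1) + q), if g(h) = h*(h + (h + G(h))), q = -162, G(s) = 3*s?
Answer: -1562/1099 ≈ -1.4213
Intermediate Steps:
g(h) = 5*h² (g(h) = h*(h + (h + 3*h)) = h*(h + 4*h) = h*(5*h) = 5*h²)
-24/14 - 46/(g(-1) + q) = -24/14 - 46/(5*(-1)² - 162) = -24*1/14 - 46/(5*1 - 162) = -12/7 - 46/(5 - 162) = -12/7 - 46/(-157) = -12/7 - 46*(-1/157) = -12/7 + 46/157 = -1562/1099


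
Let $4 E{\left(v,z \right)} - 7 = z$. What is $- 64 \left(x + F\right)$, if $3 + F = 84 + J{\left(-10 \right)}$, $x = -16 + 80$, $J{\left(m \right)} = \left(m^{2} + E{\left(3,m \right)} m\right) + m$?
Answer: $-15520$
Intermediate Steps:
$E{\left(v,z \right)} = \frac{7}{4} + \frac{z}{4}$
$J{\left(m \right)} = m + m^{2} + m \left(\frac{7}{4} + \frac{m}{4}\right)$ ($J{\left(m \right)} = \left(m^{2} + \left(\frac{7}{4} + \frac{m}{4}\right) m\right) + m = \left(m^{2} + m \left(\frac{7}{4} + \frac{m}{4}\right)\right) + m = m + m^{2} + m \left(\frac{7}{4} + \frac{m}{4}\right)$)
$x = 64$
$F = \frac{357}{2}$ ($F = -3 + \left(84 + \frac{1}{4} \left(-10\right) \left(11 + 5 \left(-10\right)\right)\right) = -3 + \left(84 + \frac{1}{4} \left(-10\right) \left(11 - 50\right)\right) = -3 + \left(84 + \frac{1}{4} \left(-10\right) \left(-39\right)\right) = -3 + \left(84 + \frac{195}{2}\right) = -3 + \frac{363}{2} = \frac{357}{2} \approx 178.5$)
$- 64 \left(x + F\right) = - 64 \left(64 + \frac{357}{2}\right) = \left(-64\right) \frac{485}{2} = -15520$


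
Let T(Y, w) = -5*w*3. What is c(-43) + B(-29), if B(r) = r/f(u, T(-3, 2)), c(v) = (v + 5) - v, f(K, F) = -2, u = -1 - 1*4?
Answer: 39/2 ≈ 19.500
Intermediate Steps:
T(Y, w) = -15*w
u = -5 (u = -1 - 4 = -5)
c(v) = 5 (c(v) = (5 + v) - v = 5)
B(r) = -r/2 (B(r) = r/(-2) = r*(-½) = -r/2)
c(-43) + B(-29) = 5 - ½*(-29) = 5 + 29/2 = 39/2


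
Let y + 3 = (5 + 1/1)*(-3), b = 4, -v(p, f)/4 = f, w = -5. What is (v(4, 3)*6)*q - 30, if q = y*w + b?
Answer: -7878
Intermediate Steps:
v(p, f) = -4*f
y = -21 (y = -3 + (5 + 1/1)*(-3) = -3 + (5 + 1)*(-3) = -3 + 6*(-3) = -3 - 18 = -21)
q = 109 (q = -21*(-5) + 4 = 105 + 4 = 109)
(v(4, 3)*6)*q - 30 = (-4*3*6)*109 - 30 = -12*6*109 - 30 = -72*109 - 30 = -7848 - 30 = -7878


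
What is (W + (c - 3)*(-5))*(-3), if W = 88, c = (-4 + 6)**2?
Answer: -249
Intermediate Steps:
c = 4 (c = 2**2 = 4)
(W + (c - 3)*(-5))*(-3) = (88 + (4 - 3)*(-5))*(-3) = (88 + 1*(-5))*(-3) = (88 - 5)*(-3) = 83*(-3) = -249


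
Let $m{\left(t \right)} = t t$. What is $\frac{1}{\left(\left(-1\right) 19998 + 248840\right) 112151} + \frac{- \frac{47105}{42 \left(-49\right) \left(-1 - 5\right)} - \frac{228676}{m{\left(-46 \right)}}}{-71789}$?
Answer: $\frac{9378470475742744141}{6017541388148849579748} \approx 0.0015585$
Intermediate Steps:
$m{\left(t \right)} = t^{2}$
$\frac{1}{\left(\left(-1\right) 19998 + 248840\right) 112151} + \frac{- \frac{47105}{42 \left(-49\right) \left(-1 - 5\right)} - \frac{228676}{m{\left(-46 \right)}}}{-71789} = \frac{1}{\left(\left(-1\right) 19998 + 248840\right) 112151} + \frac{- \frac{47105}{42 \left(-49\right) \left(-1 - 5\right)} - \frac{228676}{\left(-46\right)^{2}}}{-71789} = \frac{1}{-19998 + 248840} \cdot \frac{1}{112151} + \left(- \frac{47105}{\left(-2058\right) \left(-1 - 5\right)} - \frac{228676}{2116}\right) \left(- \frac{1}{71789}\right) = \frac{1}{228842} \cdot \frac{1}{112151} + \left(- \frac{47105}{\left(-2058\right) \left(-6\right)} - \frac{57169}{529}\right) \left(- \frac{1}{71789}\right) = \frac{1}{228842} \cdot \frac{1}{112151} + \left(- \frac{47105}{12348} - \frac{57169}{529}\right) \left(- \frac{1}{71789}\right) = \frac{1}{25664859142} + \left(\left(-47105\right) \frac{1}{12348} - \frac{57169}{529}\right) \left(- \frac{1}{71789}\right) = \frac{1}{25664859142} + \left(- \frac{47105}{12348} - \frac{57169}{529}\right) \left(- \frac{1}{71789}\right) = \frac{1}{25664859142} - - \frac{730841357}{468932352588} = \frac{1}{25664859142} + \frac{730841357}{468932352588} = \frac{9378470475742744141}{6017541388148849579748}$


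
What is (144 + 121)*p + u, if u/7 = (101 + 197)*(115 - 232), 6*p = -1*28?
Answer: -735896/3 ≈ -2.4530e+5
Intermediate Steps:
p = -14/3 (p = (-1*28)/6 = (⅙)*(-28) = -14/3 ≈ -4.6667)
u = -244062 (u = 7*((101 + 197)*(115 - 232)) = 7*(298*(-117)) = 7*(-34866) = -244062)
(144 + 121)*p + u = (144 + 121)*(-14/3) - 244062 = 265*(-14/3) - 244062 = -3710/3 - 244062 = -735896/3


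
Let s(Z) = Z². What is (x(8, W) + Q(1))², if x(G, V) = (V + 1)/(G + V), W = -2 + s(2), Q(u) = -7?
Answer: 4489/100 ≈ 44.890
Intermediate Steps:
W = 2 (W = -2 + 2² = -2 + 4 = 2)
x(G, V) = (1 + V)/(G + V)
(x(8, W) + Q(1))² = ((1 + 2)/(8 + 2) - 7)² = (3/10 - 7)² = (-67/10)² = 4489/100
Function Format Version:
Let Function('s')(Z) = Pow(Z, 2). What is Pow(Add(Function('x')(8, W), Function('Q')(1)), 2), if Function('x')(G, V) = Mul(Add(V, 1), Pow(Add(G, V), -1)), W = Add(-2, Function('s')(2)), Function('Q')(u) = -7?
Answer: Rational(4489, 100) ≈ 44.890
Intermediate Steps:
W = 2 (W = Add(-2, Pow(2, 2)) = Add(-2, 4) = 2)
Function('x')(G, V) = Mul(Pow(Add(G, V), -1), Add(1, V)) (Function('x')(G, V) = Mul(Add(1, V), Pow(Add(G, V), -1)) = Mul(Pow(Add(G, V), -1), Add(1, V)))
Pow(Add(Function('x')(8, W), Function('Q')(1)), 2) = Pow(Add(Mul(Pow(Add(8, 2), -1), Add(1, 2)), -7), 2) = Pow(Add(Mul(Pow(10, -1), 3), -7), 2) = Pow(Add(Mul(Rational(1, 10), 3), -7), 2) = Pow(Add(Rational(3, 10), -7), 2) = Pow(Rational(-67, 10), 2) = Rational(4489, 100)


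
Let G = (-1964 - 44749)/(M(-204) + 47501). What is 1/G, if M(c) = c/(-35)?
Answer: -72293/71085 ≈ -1.0170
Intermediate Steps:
M(c) = -c/35 (M(c) = c*(-1/35) = -c/35)
G = -71085/72293 (G = (-1964 - 44749)/(-1/35*(-204) + 47501) = -46713/(204/35 + 47501) = -46713/1662739/35 = -46713*35/1662739 = -71085/72293 ≈ -0.98329)
1/G = 1/(-71085/72293) = -72293/71085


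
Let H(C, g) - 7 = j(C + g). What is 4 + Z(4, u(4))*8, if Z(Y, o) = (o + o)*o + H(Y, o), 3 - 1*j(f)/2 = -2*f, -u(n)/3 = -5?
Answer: 4316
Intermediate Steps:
u(n) = 15 (u(n) = -3*(-5) = 15)
j(f) = 6 + 4*f (j(f) = 6 - (-4)/(1/f) = 6 - (-4)*f = 6 + 4*f)
H(C, g) = 13 + 4*C + 4*g (H(C, g) = 7 + (6 + 4*(C + g)) = 7 + (6 + (4*C + 4*g)) = 7 + (6 + 4*C + 4*g) = 13 + 4*C + 4*g)
Z(Y, o) = 13 + 2*o² + 4*Y + 4*o (Z(Y, o) = (o + o)*o + (13 + 4*Y + 4*o) = (2*o)*o + (13 + 4*Y + 4*o) = 2*o² + (13 + 4*Y + 4*o) = 13 + 2*o² + 4*Y + 4*o)
4 + Z(4, u(4))*8 = 4 + (13 + 2*15² + 4*4 + 4*15)*8 = 4 + (13 + 2*225 + 16 + 60)*8 = 4 + (13 + 450 + 16 + 60)*8 = 4 + 539*8 = 4 + 4312 = 4316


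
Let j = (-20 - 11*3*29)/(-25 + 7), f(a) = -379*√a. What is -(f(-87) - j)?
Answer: 977/18 + 379*I*√87 ≈ 54.278 + 3535.1*I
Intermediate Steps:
j = 977/18 (j = (-20 - 33*29)/(-18) = (-20 - 957)*(-1/18) = -977*(-1/18) = 977/18 ≈ 54.278)
-(f(-87) - j) = -(-379*I*√87 - 1*977/18) = -(-379*I*√87 - 977/18) = -(-977/18 - 379*I*√87) = 977/18 + 379*I*√87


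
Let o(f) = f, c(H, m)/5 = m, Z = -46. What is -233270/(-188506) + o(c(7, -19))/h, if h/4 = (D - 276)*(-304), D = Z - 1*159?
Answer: 3590020575/2901484352 ≈ 1.2373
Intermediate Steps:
c(H, m) = 5*m
D = -205 (D = -46 - 1*159 = -46 - 159 = -205)
h = 584896 (h = 4*((-205 - 276)*(-304)) = 4*(-481*(-304)) = 4*146224 = 584896)
-233270/(-188506) + o(c(7, -19))/h = -233270/(-188506) + (5*(-19))/584896 = -233270*(-1/188506) - 95*1/584896 = 116635/94253 - 5/30784 = 3590020575/2901484352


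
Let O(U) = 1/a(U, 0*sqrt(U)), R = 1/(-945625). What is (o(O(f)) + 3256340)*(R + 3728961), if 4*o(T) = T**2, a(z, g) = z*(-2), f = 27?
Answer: 16741487950448998324483/1378721250 ≈ 1.2143e+13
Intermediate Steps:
a(z, g) = -2*z
R = -1/945625 ≈ -1.0575e-6
O(U) = -1/(2*U) (O(U) = 1/(-2*U) = -1/(2*U))
o(T) = T**2/4
(o(O(f)) + 3256340)*(R + 3728961) = ((-1/2/27)**2/4 + 3256340)*(-1/945625 + 3728961) = ((-1/2*1/27)**2/4 + 3256340)*(3526198745624/945625) = ((-1/54)**2/4 + 3256340)*(3526198745624/945625) = ((1/4)*(1/2916) + 3256340)*(3526198745624/945625) = (1/11664 + 3256340)*(3526198745624/945625) = (37981949761/11664)*(3526198745624/945625) = 16741487950448998324483/1378721250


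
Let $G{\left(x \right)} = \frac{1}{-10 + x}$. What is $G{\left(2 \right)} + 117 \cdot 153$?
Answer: $\frac{143207}{8} \approx 17901.0$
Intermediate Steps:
$G{\left(2 \right)} + 117 \cdot 153 = \frac{1}{-10 + 2} + 117 \cdot 153 = \frac{1}{-8} + 17901 = - \frac{1}{8} + 17901 = \frac{143207}{8}$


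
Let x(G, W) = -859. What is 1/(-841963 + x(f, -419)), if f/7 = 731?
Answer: -1/842822 ≈ -1.1865e-6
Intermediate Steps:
f = 5117 (f = 7*731 = 5117)
1/(-841963 + x(f, -419)) = 1/(-841963 - 859) = 1/(-842822) = -1/842822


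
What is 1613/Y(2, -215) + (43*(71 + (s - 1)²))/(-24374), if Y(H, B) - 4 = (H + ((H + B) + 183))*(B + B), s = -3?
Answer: -2870671/146780228 ≈ -0.019558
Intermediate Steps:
Y(H, B) = 4 + 2*B*(183 + B + 2*H) (Y(H, B) = 4 + (H + ((H + B) + 183))*(B + B) = 4 + (H + ((B + H) + 183))*(2*B) = 4 + (H + (183 + B + H))*(2*B) = 4 + (183 + B + 2*H)*(2*B) = 4 + 2*B*(183 + B + 2*H))
1613/Y(2, -215) + (43*(71 + (s - 1)²))/(-24374) = 1613/(4 + 2*(-215)² + 366*(-215) + 4*(-215)*2) + (43*(71 + (-3 - 1)²))/(-24374) = 1613/(4 + 2*46225 - 78690 - 1720) + (43*(71 + (-4)²))*(-1/24374) = 1613/(4 + 92450 - 78690 - 1720) + (43*(71 + 16))*(-1/24374) = 1613/12044 + (43*87)*(-1/24374) = 1613*(1/12044) + 3741*(-1/24374) = 1613/12044 - 3741/24374 = -2870671/146780228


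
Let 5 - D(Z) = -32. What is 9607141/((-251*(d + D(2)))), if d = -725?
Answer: 9607141/172688 ≈ 55.633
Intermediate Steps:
D(Z) = 37 (D(Z) = 5 - 1*(-32) = 5 + 32 = 37)
9607141/((-251*(d + D(2)))) = 9607141/((-251*(-725 + 37))) = 9607141/((-251*(-688))) = 9607141/172688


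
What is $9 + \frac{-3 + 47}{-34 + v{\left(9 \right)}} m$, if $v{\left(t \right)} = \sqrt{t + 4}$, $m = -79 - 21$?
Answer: $\frac{159887}{1143} + \frac{4400 \sqrt{13}}{1143} \approx 153.76$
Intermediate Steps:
$m = -100$ ($m = -79 - 21 = -100$)
$v{\left(t \right)} = \sqrt{4 + t}$
$9 + \frac{-3 + 47}{-34 + v{\left(9 \right)}} m = 9 + \frac{-3 + 47}{-34 + \sqrt{4 + 9}} \left(-100\right) = 9 + \frac{44}{-34 + \sqrt{13}} \left(-100\right) = 9 - \frac{4400}{-34 + \sqrt{13}}$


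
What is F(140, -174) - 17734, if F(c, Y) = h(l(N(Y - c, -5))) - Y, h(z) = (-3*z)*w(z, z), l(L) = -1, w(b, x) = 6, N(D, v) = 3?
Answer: -17542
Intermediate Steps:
h(z) = -18*z (h(z) = -3*z*6 = -18*z)
F(c, Y) = 18 - Y (F(c, Y) = -18*(-1) - Y = 18 - Y)
F(140, -174) - 17734 = (18 - 1*(-174)) - 17734 = (18 + 174) - 17734 = 192 - 17734 = -17542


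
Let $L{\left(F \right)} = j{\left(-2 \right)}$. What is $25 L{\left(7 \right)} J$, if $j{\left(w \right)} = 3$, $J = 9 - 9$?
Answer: $0$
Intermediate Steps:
$J = 0$
$L{\left(F \right)} = 3$
$25 L{\left(7 \right)} J = 25 \cdot 3 \cdot 0 = 75 \cdot 0 = 0$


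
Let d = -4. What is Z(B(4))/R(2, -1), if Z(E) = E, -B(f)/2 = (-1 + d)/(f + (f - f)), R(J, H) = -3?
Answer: -⅚ ≈ -0.83333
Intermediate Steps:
B(f) = 10/f (B(f) = -2*(-1 - 4)/(f + (f - f)) = -(-10)/(f + 0) = -(-10)/f = 10/f)
Z(B(4))/R(2, -1) = (10/4)/(-3) = (10*(¼))*(-⅓) = (5/2)*(-⅓) = -⅚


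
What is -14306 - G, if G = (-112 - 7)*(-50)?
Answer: -20256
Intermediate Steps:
G = 5950 (G = -119*(-50) = 5950)
-14306 - G = -14306 - 1*5950 = -14306 - 5950 = -20256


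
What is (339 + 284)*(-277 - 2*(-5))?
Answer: -166341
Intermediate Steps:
(339 + 284)*(-277 - 2*(-5)) = 623*(-277 + 10) = 623*(-267) = -166341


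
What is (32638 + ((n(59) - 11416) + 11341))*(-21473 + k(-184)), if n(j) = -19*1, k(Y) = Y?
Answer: -704805408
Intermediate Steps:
n(j) = -19
(32638 + ((n(59) - 11416) + 11341))*(-21473 + k(-184)) = (32638 + ((-19 - 11416) + 11341))*(-21473 - 184) = (32638 + (-11435 + 11341))*(-21657) = (32638 - 94)*(-21657) = 32544*(-21657) = -704805408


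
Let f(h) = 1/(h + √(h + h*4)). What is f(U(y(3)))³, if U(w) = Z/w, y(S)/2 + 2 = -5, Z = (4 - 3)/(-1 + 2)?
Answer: -2744/(1 - I*√70)³ ≈ 1.6023 + 4.2977*I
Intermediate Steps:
Z = 1 (Z = 1/1 = 1*1 = 1)
y(S) = -14 (y(S) = -4 + 2*(-5) = -4 - 10 = -14)
U(w) = 1/w
f(h) = 1/(h + √5*√h) (f(h) = 1/(h + √(h + 4*h)) = 1/(h + √(5*h)) = 1/(h + √5*√h))
f(U(y(3)))³ = (1/(1/(-14) + √5*√(1/(-14))))³ = (1/(-1/14 + √5*√(-1/14)))³ = (1/(-1/14 + √5*(I*√14/14)))³ = (1/(-1/14 + I*√70/14))³ = (-1/14 + I*√70/14)⁻³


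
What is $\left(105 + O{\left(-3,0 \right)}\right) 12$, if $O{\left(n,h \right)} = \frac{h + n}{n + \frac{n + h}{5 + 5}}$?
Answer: $\frac{13980}{11} \approx 1270.9$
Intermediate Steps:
$O{\left(n,h \right)} = \frac{h + n}{\frac{h}{10} + \frac{11 n}{10}}$ ($O{\left(n,h \right)} = \frac{h + n}{n + \frac{h + n}{10}} = \frac{h + n}{n + \left(h + n\right) \frac{1}{10}} = \frac{h + n}{n + \left(\frac{h}{10} + \frac{n}{10}\right)} = \frac{h + n}{\frac{h}{10} + \frac{11 n}{10}}$)
$\left(105 + O{\left(-3,0 \right)}\right) 12 = \left(105 + \frac{10 \left(0 - 3\right)}{0 + 11 \left(-3\right)}\right) 12 = \left(105 + 10 \frac{1}{0 - 33} \left(-3\right)\right) 12 = \left(105 + 10 \frac{1}{-33} \left(-3\right)\right) 12 = \left(105 + 10 \left(- \frac{1}{33}\right) \left(-3\right)\right) 12 = \left(105 + \frac{10}{11}\right) 12 = \frac{1165}{11} \cdot 12 = \frac{13980}{11}$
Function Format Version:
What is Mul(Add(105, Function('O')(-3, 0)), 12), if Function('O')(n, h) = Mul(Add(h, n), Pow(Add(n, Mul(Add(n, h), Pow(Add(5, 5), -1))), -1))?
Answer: Rational(13980, 11) ≈ 1270.9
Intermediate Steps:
Function('O')(n, h) = Mul(Pow(Add(Mul(Rational(1, 10), h), Mul(Rational(11, 10), n)), -1), Add(h, n)) (Function('O')(n, h) = Mul(Add(h, n), Pow(Add(n, Mul(Add(h, n), Pow(10, -1))), -1)) = Mul(Add(h, n), Pow(Add(n, Mul(Add(h, n), Rational(1, 10))), -1)) = Mul(Add(h, n), Pow(Add(n, Add(Mul(Rational(1, 10), h), Mul(Rational(1, 10), n))), -1)) = Mul(Add(h, n), Pow(Add(Mul(Rational(1, 10), h), Mul(Rational(11, 10), n)), -1)) = Mul(Pow(Add(Mul(Rational(1, 10), h), Mul(Rational(11, 10), n)), -1), Add(h, n)))
Mul(Add(105, Function('O')(-3, 0)), 12) = Mul(Add(105, Mul(10, Pow(Add(0, Mul(11, -3)), -1), Add(0, -3))), 12) = Mul(Add(105, Mul(10, Pow(Add(0, -33), -1), -3)), 12) = Mul(Add(105, Mul(10, Pow(-33, -1), -3)), 12) = Mul(Add(105, Mul(10, Rational(-1, 33), -3)), 12) = Mul(Add(105, Rational(10, 11)), 12) = Mul(Rational(1165, 11), 12) = Rational(13980, 11)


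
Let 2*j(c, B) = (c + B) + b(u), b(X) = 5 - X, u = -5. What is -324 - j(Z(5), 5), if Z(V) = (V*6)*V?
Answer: -813/2 ≈ -406.50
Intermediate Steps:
Z(V) = 6*V² (Z(V) = (6*V)*V = 6*V²)
j(c, B) = 5 + B/2 + c/2 (j(c, B) = ((c + B) + (5 - 1*(-5)))/2 = ((B + c) + (5 + 5))/2 = ((B + c) + 10)/2 = (10 + B + c)/2 = 5 + B/2 + c/2)
-324 - j(Z(5), 5) = -324 - (5 + (½)*5 + (6*5²)/2) = -324 - (5 + 5/2 + (6*25)/2) = -324 - (5 + 5/2 + (½)*150) = -324 - (5 + 5/2 + 75) = -324 - 1*165/2 = -324 - 165/2 = -813/2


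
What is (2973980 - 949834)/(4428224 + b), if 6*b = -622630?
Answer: 6072438/12973357 ≈ 0.46807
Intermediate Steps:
b = -311315/3 (b = (⅙)*(-622630) = -311315/3 ≈ -1.0377e+5)
(2973980 - 949834)/(4428224 + b) = (2973980 - 949834)/(4428224 - 311315/3) = 2024146/(12973357/3) = 2024146*(3/12973357) = 6072438/12973357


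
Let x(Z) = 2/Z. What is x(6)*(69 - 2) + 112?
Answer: 403/3 ≈ 134.33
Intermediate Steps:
x(6)*(69 - 2) + 112 = (2/6)*(69 - 2) + 112 = (2*(1/6))*67 + 112 = (1/3)*67 + 112 = 67/3 + 112 = 403/3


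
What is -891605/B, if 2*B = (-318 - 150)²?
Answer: -68585/8424 ≈ -8.1416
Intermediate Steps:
B = 109512 (B = (-318 - 150)²/2 = (½)*(-468)² = (½)*219024 = 109512)
-891605/B = -891605/109512 = -891605*1/109512 = -68585/8424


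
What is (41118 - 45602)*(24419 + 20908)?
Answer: -203246268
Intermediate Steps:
(41118 - 45602)*(24419 + 20908) = -4484*45327 = -203246268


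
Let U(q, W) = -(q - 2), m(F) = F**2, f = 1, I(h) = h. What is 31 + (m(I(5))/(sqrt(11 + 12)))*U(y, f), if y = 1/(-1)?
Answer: 31 + 75*sqrt(23)/23 ≈ 46.639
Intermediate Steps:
y = -1
U(q, W) = 2 - q (U(q, W) = -(-2 + q) = 2 - q)
31 + (m(I(5))/(sqrt(11 + 12)))*U(y, f) = 31 + (5**2/(sqrt(11 + 12)))*(2 - 1*(-1)) = 31 + (25/(sqrt(23)))*(2 + 1) = 31 + (25*(sqrt(23)/23))*3 = 31 + (25*sqrt(23)/23)*3 = 31 + 75*sqrt(23)/23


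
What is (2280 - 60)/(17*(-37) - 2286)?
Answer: -444/583 ≈ -0.76158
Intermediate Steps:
(2280 - 60)/(17*(-37) - 2286) = 2220/(-629 - 2286) = 2220/(-2915) = 2220*(-1/2915) = -444/583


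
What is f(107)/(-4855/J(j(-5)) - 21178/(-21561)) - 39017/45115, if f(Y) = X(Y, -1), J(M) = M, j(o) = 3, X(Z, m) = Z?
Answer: -1464670915124/1573237061305 ≈ -0.93099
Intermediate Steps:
f(Y) = Y
f(107)/(-4855/J(j(-5)) - 21178/(-21561)) - 39017/45115 = 107/(-4855/3 - 21178/(-21561)) - 39017/45115 = 107/(-4855*⅓ - 21178*(-1/21561)) - 39017*1/45115 = 107/(-4855/3 + 21178/21561) - 39017/45115 = 107/(-34871707/21561) - 39017/45115 = 107*(-21561/34871707) - 39017/45115 = -2307027/34871707 - 39017/45115 = -1464670915124/1573237061305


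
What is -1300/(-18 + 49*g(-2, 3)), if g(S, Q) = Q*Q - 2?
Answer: -4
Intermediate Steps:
g(S, Q) = -2 + Q**2 (g(S, Q) = Q**2 - 2 = -2 + Q**2)
-1300/(-18 + 49*g(-2, 3)) = -1300/(-18 + 49*(-2 + 3**2)) = -1300/(-18 + 49*(-2 + 9)) = -1300/(-18 + 49*7) = -1300/(-18 + 343) = -1300/325 = -1300*1/325 = -4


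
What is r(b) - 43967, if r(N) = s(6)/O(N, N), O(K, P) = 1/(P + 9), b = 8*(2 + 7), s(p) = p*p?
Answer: -41051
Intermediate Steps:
s(p) = p²
b = 72 (b = 8*9 = 72)
O(K, P) = 1/(9 + P)
r(N) = 324 + 36*N (r(N) = 6²/(1/(9 + N)) = 36*(9 + N) = 324 + 36*N)
r(b) - 43967 = (324 + 36*72) - 43967 = (324 + 2592) - 43967 = 2916 - 43967 = -41051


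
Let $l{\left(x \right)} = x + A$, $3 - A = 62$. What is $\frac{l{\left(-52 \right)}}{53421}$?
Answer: $- \frac{37}{17807} \approx -0.0020778$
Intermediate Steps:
$A = -59$ ($A = 3 - 62 = -59$)
$l{\left(x \right)} = -59 + x$ ($l{\left(x \right)} = x - 59 = -59 + x$)
$\frac{l{\left(-52 \right)}}{53421} = \frac{-59 - 52}{53421} = \left(-111\right) \frac{1}{53421} = - \frac{37}{17807}$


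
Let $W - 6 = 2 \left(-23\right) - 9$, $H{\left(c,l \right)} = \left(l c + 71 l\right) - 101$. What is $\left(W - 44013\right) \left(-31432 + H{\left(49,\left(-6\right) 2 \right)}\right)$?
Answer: $1452856326$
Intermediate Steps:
$H{\left(c,l \right)} = -101 + 71 l + c l$ ($H{\left(c,l \right)} = \left(c l + 71 l\right) - 101 = \left(71 l + c l\right) - 101 = -101 + 71 l + c l$)
$W = -49$ ($W = 6 + \left(2 \left(-23\right) - 9\right) = 6 - 55 = -49$)
$\left(W - 44013\right) \left(-31432 + H{\left(49,\left(-6\right) 2 \right)}\right) = \left(-49 - 44013\right) \left(-31432 + \left(-101 + 71 \left(\left(-6\right) 2\right) + 49 \left(\left(-6\right) 2\right)\right)\right) = - 44062 \left(-31432 + \left(-101 + 71 \left(-12\right) + 49 \left(-12\right)\right)\right) = - 44062 \left(-31432 - 1541\right) = \left(-44062\right) \left(-32973\right) = 1452856326$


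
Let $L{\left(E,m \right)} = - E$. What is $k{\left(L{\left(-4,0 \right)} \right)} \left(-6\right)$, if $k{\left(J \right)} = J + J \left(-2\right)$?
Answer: $24$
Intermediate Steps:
$k{\left(J \right)} = - J$ ($k{\left(J \right)} = J - 2 J = - J$)
$k{\left(L{\left(-4,0 \right)} \right)} \left(-6\right) = - \left(-1\right) \left(-4\right) \left(-6\right) = \left(-1\right) 4 \left(-6\right) = \left(-4\right) \left(-6\right) = 24$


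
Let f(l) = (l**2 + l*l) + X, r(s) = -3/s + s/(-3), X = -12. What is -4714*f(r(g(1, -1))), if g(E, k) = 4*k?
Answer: 563323/36 ≈ 15648.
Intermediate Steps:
r(s) = -3/s - s/3 (r(s) = -3/s + s*(-1/3) = -3/s - s/3)
f(l) = -12 + 2*l**2 (f(l) = (l**2 + l*l) - 12 = (l**2 + l**2) - 12 = 2*l**2 - 12 = -12 + 2*l**2)
-4714*f(r(g(1, -1))) = -4714*(-12 + 2*(-3/(4*(-1)) - 4*(-1)/3)**2) = -4714*(-12 + 2*(-3/(-4) - 1/3*(-4))**2) = -4714*(-12 + 2*(-3*(-1/4) + 4/3)**2) = -4714*(-12 + 2*(3/4 + 4/3)**2) = -4714*(-12 + 2*(25/12)**2) = -4714*(-12 + 2*(625/144)) = -4714*(-12 + 625/72) = -4714*(-239/72) = 563323/36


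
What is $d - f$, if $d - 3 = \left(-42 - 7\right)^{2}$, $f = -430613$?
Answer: $433017$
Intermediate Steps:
$d = 2404$ ($d = 3 + \left(-42 - 7\right)^{2} = 3 + \left(-49\right)^{2} = 3 + 2401 = 2404$)
$d - f = 2404 - -430613 = 2404 + 430613 = 433017$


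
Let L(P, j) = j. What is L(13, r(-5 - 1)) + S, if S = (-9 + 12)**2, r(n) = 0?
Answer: 9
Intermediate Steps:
S = 9 (S = 3**2 = 9)
L(13, r(-5 - 1)) + S = 0 + 9 = 9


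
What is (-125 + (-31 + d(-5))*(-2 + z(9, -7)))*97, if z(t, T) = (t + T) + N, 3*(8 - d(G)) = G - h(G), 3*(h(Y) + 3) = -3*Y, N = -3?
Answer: -6111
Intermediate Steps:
h(Y) = -3 - Y (h(Y) = -3 + (-3*Y)/3 = -3 - Y)
d(G) = 7 - 2*G/3 (d(G) = 8 - (G - (-3 - G))/3 = 8 - (G + (3 + G))/3 = 8 - (3 + 2*G)/3 = 8 + (-1 - 2*G/3) = 7 - 2*G/3)
z(t, T) = -3 + T + t (z(t, T) = (t + T) - 3 = (T + t) - 3 = -3 + T + t)
(-125 + (-31 + d(-5))*(-2 + z(9, -7)))*97 = (-125 + (-31 + (7 - 2/3*(-5)))*(-2 + (-3 - 7 + 9)))*97 = (-125 + (-31 + (7 + 10/3))*(-2 - 1))*97 = (-125 + (-31 + 31/3)*(-3))*97 = (-125 - 62/3*(-3))*97 = (-125 + 62)*97 = -63*97 = -6111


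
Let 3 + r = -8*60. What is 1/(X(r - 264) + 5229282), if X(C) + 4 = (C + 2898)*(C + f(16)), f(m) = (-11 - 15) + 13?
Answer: 1/3594518 ≈ 2.7820e-7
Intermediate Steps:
r = -483 (r = -3 - 8*60 = -3 - 480 = -483)
f(m) = -13 (f(m) = -26 + 13 = -13)
X(C) = -4 + (-13 + C)*(2898 + C) (X(C) = -4 + (C + 2898)*(C - 13) = -4 + (2898 + C)*(-13 + C) = -4 + (-13 + C)*(2898 + C))
1/(X(r - 264) + 5229282) = 1/((-37678 + (-483 - 264)² + 2885*(-483 - 264)) + 5229282) = 1/((-37678 + (-747)² + 2885*(-747)) + 5229282) = 1/((-37678 + 558009 - 2155095) + 5229282) = 1/(-1634764 + 5229282) = 1/3594518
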